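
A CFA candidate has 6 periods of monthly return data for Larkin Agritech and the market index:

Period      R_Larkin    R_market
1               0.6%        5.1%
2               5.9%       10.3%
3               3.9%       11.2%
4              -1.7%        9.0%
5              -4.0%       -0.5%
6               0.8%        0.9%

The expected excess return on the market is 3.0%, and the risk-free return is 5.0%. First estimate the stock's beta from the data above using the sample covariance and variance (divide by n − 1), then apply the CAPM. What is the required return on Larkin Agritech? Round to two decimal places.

6.50%

Mean R_i = (0.6 + 5.9 + 3.9 − 1.7 − 4.0 + 0.8) / 6 = 0.9167%
Mean R_m = (5.1 + 10.3 + 11.2 + 9.0 − 0.5 + 0.9) / 6 = 6.0000%
Σ(R_i − R̄_i)(R_m − R̄_m) = 61.9300  ⇒  Cov = 61.9300 / 5 = 12.3860
Σ(R_m − R̄_m)² = 123.6000  ⇒  Var(R_m) = 123.6000 / 5 = 24.7200
β = Cov / Var(R_m) = 12.3860 / 24.7200 = 0.5011
E(R) = R_f + β × MRP = 5.0% + 0.5011 × 3.0% = 6.50%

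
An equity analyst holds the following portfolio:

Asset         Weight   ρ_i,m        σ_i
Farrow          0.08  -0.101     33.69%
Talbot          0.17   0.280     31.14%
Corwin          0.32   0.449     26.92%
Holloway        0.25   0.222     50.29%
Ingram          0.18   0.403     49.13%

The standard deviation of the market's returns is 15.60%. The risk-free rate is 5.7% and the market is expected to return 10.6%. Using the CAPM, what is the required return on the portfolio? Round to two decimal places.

β_Farrow = -0.101 × 33.69% / 15.60% = -0.2181
β_Talbot = 0.280 × 31.14% / 15.60% = 0.5589
β_Corwin = 0.449 × 26.92% / 15.60% = 0.7748
β_Holloway = 0.222 × 50.29% / 15.60% = 0.7157
β_Ingram = 0.403 × 49.13% / 15.60% = 1.2692
β_P = Σ w_i β_i = 0.08×-0.2181 + 0.17×0.5589 + 0.32×0.7748 + 0.25×0.7157 + 0.18×1.2692 = 0.7329
MRP = 10.6% − 5.7% = 4.90%
E(R_P) = R_f + β_P × MRP = 5.7% + 0.7329 × 4.9% = 9.29%

9.29%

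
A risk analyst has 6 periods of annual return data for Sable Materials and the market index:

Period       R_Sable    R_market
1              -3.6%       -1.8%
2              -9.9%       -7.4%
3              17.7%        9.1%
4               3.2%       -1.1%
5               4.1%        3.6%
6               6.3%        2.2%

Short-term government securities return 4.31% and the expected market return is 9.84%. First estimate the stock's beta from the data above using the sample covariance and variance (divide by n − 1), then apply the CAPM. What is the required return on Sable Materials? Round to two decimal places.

Mean R_i = (-3.6 − 9.9 + 17.7 + 3.2 + 4.1 + 6.3) / 6 = 2.9667%
Mean R_m = (-1.8 − 7.4 + 9.1 − 1.1 + 3.6 + 2.2) / 6 = 0.7667%
Σ(R_i − R̄_i)(R_m − R̄_m) = 252.2633  ⇒  Cov = 252.2633 / 5 = 50.4527
Σ(R_m − R̄_m)² = 156.2933  ⇒  Var(R_m) = 156.2933 / 5 = 31.2587
β = Cov / Var(R_m) = 50.4527 / 31.2587 = 1.6140
MRP = 9.84% − 4.31% = 5.53%
E(R) = R_f + β × MRP = 4.31% + 1.6140 × 5.53% = 13.24%

13.24%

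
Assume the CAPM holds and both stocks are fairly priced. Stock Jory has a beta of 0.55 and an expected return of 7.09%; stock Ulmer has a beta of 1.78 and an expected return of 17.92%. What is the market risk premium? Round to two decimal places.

8.80%

Both satisfy E(R) = R_f + β·MRP, so the slope of the SML is
MRP = (17.92% − 7.09%) / (1.78 − 0.55) = 10.83% / 1.23 = 8.8049%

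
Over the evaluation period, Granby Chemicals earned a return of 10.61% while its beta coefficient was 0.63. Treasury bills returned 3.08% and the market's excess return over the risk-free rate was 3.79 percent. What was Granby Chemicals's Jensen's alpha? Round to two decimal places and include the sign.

+5.14%

CAPM benchmark = R_f + β(R_m − R_f) = 3.08% + 0.63 × 3.79% = 5.4677%
α = actual − benchmark = 10.61% − 5.4677% = +5.14%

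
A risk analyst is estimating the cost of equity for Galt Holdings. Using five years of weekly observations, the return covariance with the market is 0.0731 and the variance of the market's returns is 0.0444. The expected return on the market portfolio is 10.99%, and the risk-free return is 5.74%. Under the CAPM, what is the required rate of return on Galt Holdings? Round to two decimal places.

14.38%

β = Cov(R_i, R_m) / Var(R_m) = 0.0731 / 0.0444 = 1.6464
MRP = 10.99% − 5.74% = 5.25%
E(R) = R_f + β × MRP = 5.74% + 1.6464 × 5.25% = 14.38%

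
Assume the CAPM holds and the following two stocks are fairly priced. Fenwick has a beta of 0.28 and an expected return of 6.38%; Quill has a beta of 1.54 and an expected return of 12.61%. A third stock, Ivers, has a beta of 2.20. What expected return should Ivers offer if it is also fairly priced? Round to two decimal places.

MRP (SML slope) = (12.61% − 6.38%) / (1.54 − 0.28) = 6.23% / 1.26 = 4.9444%
R_f (intercept) = 6.38% − 0.28 × 4.9444% = 4.9956%
E(R_Ivers) = R_f + β × MRP = 4.9956% + 2.20 × 4.9444% = 15.87%

15.87%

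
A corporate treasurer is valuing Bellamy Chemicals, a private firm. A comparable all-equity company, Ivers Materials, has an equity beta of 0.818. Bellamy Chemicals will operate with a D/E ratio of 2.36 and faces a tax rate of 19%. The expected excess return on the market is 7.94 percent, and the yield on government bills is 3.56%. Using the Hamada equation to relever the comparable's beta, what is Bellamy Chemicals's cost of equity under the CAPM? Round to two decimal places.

22.47%

β_L = β_U × [1 + (1 − t)(D/E)] = 0.818 × [1 + (1 − 0.19) × 2.36]
    = 0.818 × [1 + 0.81 × 2.36] = 0.818 × 2.9116 = 2.3817
E(R) = R_f + β_L × MRP = 3.56% + 2.3817 × 7.94% = 22.47%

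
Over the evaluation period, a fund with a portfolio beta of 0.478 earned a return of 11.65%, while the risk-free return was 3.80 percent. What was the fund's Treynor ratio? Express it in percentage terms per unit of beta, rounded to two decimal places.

16.42%

Treynor = (R_P − R_f) / β_P = (11.65% − 3.80%) / 0.4780 = 7.85% / 0.4780 = 16.42%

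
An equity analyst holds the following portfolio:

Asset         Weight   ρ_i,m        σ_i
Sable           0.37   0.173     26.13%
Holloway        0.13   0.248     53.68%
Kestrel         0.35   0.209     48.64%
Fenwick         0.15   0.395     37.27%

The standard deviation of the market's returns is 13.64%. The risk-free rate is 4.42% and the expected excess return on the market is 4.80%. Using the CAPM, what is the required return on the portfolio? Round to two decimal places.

β_Sable = 0.173 × 26.13% / 13.64% = 0.3314
β_Holloway = 0.248 × 53.68% / 13.64% = 0.9760
β_Kestrel = 0.209 × 48.64% / 13.64% = 0.7453
β_Fenwick = 0.395 × 37.27% / 13.64% = 1.0793
β_P = Σ w_i β_i = 0.37×0.3314 + 0.13×0.9760 + 0.35×0.7453 + 0.15×1.0793 = 0.6722
E(R_P) = R_f + β_P × MRP = 4.42% + 0.6722 × 4.80% = 7.65%

7.65%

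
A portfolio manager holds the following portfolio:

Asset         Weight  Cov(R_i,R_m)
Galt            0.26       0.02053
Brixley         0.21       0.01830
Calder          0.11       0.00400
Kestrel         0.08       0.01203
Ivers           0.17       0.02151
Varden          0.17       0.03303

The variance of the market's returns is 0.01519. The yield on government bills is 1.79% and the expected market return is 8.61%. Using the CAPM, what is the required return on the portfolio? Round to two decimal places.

β_Galt = 0.02053 / 0.01519 = 1.3515
β_Brixley = 0.01830 / 0.01519 = 1.2047
β_Calder = 0.00400 / 0.01519 = 0.2633
β_Kestrel = 0.01203 / 0.01519 = 0.7920
β_Ivers = 0.02151 / 0.01519 = 1.4161
β_Varden = 0.03303 / 0.01519 = 2.1745
β_P = Σ w_i β_i = 0.26×1.3515 + 0.21×1.2047 + 0.11×0.2633 + 0.08×0.7920 + 0.17×1.4161 + 0.17×2.1745 = 1.3071
MRP = 8.61% − 1.79% = 6.82%
E(R_P) = R_f + β_P × MRP = 1.79% + 1.3071 × 6.82% = 10.70%

10.70%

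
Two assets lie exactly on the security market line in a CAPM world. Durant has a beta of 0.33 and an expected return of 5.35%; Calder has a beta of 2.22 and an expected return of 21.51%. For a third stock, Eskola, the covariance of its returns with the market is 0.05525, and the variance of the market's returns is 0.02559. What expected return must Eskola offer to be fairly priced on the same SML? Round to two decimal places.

MRP = (21.51% − 5.35%) / (2.22 − 0.33) = 8.5503%
R_f = 5.35% − 0.33 × 8.5503% = 2.5284%
β_Eskola = Cov / Var(R_m) = 0.05525 / 0.02559 = 2.1590
E(R_Eskola) = R_f + β × MRP = 2.5284% + 2.1590 × 8.5503% = 20.99%

20.99%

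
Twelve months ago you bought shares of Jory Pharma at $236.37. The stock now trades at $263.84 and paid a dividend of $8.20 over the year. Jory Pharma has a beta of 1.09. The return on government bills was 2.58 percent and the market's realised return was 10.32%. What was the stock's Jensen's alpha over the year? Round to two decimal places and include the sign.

Realised HPR = (P1 + D1 − P0) / P0 = (263.84 + 8.20 − 236.37) / 236.37 = 35.67 / 236.37 = 15.0907%
MRP = 10.32% − 2.58% = 7.74%
CAPM required = R_f + β·MRP = 2.58% + 1.09 × 7.74% = 11.0166%
α = realised − required = 15.0907% − 11.0166% = +4.07%

+4.07%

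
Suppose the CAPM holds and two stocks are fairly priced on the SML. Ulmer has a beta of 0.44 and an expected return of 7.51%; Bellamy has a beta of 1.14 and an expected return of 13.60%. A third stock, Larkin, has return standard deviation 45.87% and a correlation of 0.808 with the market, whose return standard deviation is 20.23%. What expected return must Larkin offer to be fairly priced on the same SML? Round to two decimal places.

19.62%

MRP = (13.60% − 7.51%) / (1.14 − 0.44) = 8.7000%
R_f = 7.51% − 0.44 × 8.7000% = 3.6820%
β_Larkin = ρ·σ_i/σ_m = 0.808 × 45.87 / 20.23 = 1.8321
E(R_Larkin) = R_f + β × MRP = 3.6820% + 1.8321 × 8.7000% = 19.62%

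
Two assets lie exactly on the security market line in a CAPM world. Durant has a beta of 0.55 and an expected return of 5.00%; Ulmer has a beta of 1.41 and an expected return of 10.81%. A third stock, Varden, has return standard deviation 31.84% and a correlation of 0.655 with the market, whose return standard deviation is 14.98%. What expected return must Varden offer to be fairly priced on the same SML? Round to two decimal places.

MRP = (10.81% − 5.00%) / (1.41 − 0.55) = 6.7558%
R_f = 5.00% − 0.55 × 6.7558% = 1.2843%
β_Varden = ρ·σ_i/σ_m = 0.655 × 31.84 / 14.98 = 1.3922
E(R_Varden) = R_f + β × MRP = 1.2843% + 1.3922 × 6.7558% = 10.69%

10.69%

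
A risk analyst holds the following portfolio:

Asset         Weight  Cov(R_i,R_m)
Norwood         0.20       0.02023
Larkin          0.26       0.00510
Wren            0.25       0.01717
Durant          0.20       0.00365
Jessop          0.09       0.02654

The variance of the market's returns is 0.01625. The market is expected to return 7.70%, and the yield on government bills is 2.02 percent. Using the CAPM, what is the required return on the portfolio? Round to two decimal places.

6.49%

β_Norwood = 0.02023 / 0.01625 = 1.2449
β_Larkin = 0.00510 / 0.01625 = 0.3138
β_Wren = 0.01717 / 0.01625 = 1.0566
β_Durant = 0.00365 / 0.01625 = 0.2246
β_Jessop = 0.02654 / 0.01625 = 1.6332
β_P = Σ w_i β_i = 0.20×1.2449 + 0.26×0.3138 + 0.25×1.0566 + 0.20×0.2246 + 0.09×1.6332 = 0.7866
MRP = 7.70% − 2.02% = 5.68%
E(R_P) = R_f + β_P × MRP = 2.02% + 0.7866 × 5.68% = 6.49%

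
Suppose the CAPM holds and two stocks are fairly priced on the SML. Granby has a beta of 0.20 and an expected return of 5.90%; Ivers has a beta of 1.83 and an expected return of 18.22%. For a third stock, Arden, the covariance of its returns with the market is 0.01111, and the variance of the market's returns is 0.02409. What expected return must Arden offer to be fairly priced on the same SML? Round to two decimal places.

7.87%

MRP = (18.22% − 5.90%) / (1.83 − 0.20) = 7.5583%
R_f = 5.90% − 0.20 × 7.5583% = 4.3883%
β_Arden = Cov / Var(R_m) = 0.01111 / 0.02409 = 0.4612
E(R_Arden) = R_f + β × MRP = 4.3883% + 0.4612 × 7.5583% = 7.87%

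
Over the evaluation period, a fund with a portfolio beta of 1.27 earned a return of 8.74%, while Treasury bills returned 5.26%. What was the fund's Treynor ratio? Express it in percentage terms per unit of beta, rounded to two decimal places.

2.74%

Treynor = (R_P − R_f) / β_P = (8.74% − 5.26%) / 1.2700 = 3.48% / 1.2700 = 2.74%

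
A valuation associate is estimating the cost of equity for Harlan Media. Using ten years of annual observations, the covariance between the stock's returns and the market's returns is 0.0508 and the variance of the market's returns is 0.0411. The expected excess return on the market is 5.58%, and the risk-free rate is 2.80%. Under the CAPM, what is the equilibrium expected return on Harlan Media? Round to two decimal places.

9.70%

β = Cov(R_i, R_m) / Var(R_m) = 0.0508 / 0.0411 = 1.2360
E(R) = R_f + β × MRP = 2.80% + 1.2360 × 5.58% = 9.70%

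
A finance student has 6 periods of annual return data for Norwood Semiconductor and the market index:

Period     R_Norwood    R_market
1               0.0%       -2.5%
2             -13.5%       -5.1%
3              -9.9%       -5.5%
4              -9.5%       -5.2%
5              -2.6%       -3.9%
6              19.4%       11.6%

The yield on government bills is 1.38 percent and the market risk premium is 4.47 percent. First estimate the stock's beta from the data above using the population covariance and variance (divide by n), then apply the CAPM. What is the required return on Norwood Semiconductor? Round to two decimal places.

Mean R_i = (0.0 − 13.5 − 9.9 − 9.5 − 2.6 + 19.4) / 6 = -2.6833%
Mean R_m = (-2.5 − 5.1 − 5.5 − 5.2 − 3.9 + 11.6) / 6 = -1.7667%
Σ(R_i − R̄_i)(R_m − R̄_m) = 379.4367  ⇒  Cov = 379.4367 / 6 = 63.2395
Σ(R_m − R̄_m)² = 220.5933  ⇒  Var(R_m) = 220.5933 / 6 = 36.7656
β = Cov / Var(R_m) = 63.2395 / 36.7656 = 1.7201
E(R) = R_f + β × MRP = 1.38% + 1.7201 × 4.47% = 9.07%

9.07%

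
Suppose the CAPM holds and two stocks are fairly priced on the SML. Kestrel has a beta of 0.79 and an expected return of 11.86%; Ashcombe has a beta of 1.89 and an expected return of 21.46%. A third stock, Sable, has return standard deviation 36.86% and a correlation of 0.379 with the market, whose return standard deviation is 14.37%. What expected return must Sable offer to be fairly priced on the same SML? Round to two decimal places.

13.45%

MRP = (21.46% − 11.86%) / (1.89 − 0.79) = 8.7273%
R_f = 11.86% − 0.79 × 8.7273% = 4.9654%
β_Sable = ρ·σ_i/σ_m = 0.379 × 36.86 / 14.37 = 0.9722
E(R_Sable) = R_f + β × MRP = 4.9654% + 0.9722 × 8.7273% = 13.45%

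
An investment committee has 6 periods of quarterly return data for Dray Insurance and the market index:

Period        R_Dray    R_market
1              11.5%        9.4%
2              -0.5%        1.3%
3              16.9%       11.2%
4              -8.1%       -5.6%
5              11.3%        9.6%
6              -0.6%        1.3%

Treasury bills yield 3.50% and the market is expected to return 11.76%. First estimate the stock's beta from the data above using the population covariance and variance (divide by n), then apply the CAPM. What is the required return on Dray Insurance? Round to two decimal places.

Mean R_i = (11.5 − 0.5 + 16.9 − 8.1 + 11.3 − 0.6) / 6 = 5.0833%
Mean R_m = (9.4 + 1.3 + 11.2 − 5.6 + 9.6 + 1.3) / 6 = 4.5333%
Σ(R_i − R̄_i)(R_m − R̄_m) = 311.5233  ⇒  Cov = 311.5233 / 6 = 51.9206
Σ(R_m − R̄_m)² = 217.3933  ⇒  Var(R_m) = 217.3933 / 6 = 36.2322
β = Cov / Var(R_m) = 51.9206 / 36.2322 = 1.4330
MRP = 11.76% − 3.50% = 8.26%
E(R) = R_f + β × MRP = 3.50% + 1.4330 × 8.26% = 15.34%

15.34%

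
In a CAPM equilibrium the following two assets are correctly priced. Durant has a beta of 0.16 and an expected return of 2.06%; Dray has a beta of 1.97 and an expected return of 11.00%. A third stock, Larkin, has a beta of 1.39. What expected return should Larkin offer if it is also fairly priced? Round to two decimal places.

8.14%

MRP (SML slope) = (11.00% − 2.06%) / (1.97 − 0.16) = 8.94% / 1.81 = 4.9392%
R_f (intercept) = 2.06% − 0.16 × 4.9392% = 1.2697%
E(R_Larkin) = R_f + β × MRP = 1.2697% + 1.39 × 4.9392% = 8.14%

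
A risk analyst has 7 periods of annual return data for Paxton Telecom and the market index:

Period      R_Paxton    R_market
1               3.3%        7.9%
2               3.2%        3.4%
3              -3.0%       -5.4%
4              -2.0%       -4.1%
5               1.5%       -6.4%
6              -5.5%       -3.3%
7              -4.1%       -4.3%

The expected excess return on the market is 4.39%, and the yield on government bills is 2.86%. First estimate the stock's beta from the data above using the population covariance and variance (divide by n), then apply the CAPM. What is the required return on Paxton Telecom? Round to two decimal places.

4.83%

Mean R_i = (3.3 + 3.2 − 3.0 − 2.0 + 1.5 − 5.5 − 4.1) / 7 = -0.9429%
Mean R_m = (7.9 + 3.4 − 5.4 − 4.1 − 6.4 − 3.3 − 4.3) / 7 = -1.7429%
Σ(R_i − R̄_i)(R_m − R̄_m) = 76.0271  ⇒  Cov = 76.0271 / 7 = 10.8610
Σ(R_m − R̄_m)² = 169.0171  ⇒  Var(R_m) = 169.0171 / 7 = 24.1453
β = Cov / Var(R_m) = 10.8610 / 24.1453 = 0.4498
E(R) = R_f + β × MRP = 2.86% + 0.4498 × 4.39% = 4.83%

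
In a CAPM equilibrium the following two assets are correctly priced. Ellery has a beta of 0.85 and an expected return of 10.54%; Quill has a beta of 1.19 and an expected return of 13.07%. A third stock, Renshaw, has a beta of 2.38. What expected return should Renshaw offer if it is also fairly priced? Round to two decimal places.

MRP (SML slope) = (13.07% − 10.54%) / (1.19 − 0.85) = 2.53% / 0.34 = 7.4412%
R_f (intercept) = 10.54% − 0.85 × 7.4412% = 4.2150%
E(R_Renshaw) = R_f + β × MRP = 4.2150% + 2.38 × 7.4412% = 21.93%

21.93%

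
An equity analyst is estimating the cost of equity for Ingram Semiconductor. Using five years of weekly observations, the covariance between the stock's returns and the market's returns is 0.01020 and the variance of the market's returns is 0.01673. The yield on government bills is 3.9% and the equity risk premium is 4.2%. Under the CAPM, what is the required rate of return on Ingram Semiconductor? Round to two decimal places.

6.46%

β = Cov(R_i, R_m) / Var(R_m) = 0.01020 / 0.01673 = 0.6097
E(R) = R_f + β × MRP = 3.9% + 0.6097 × 4.2% = 6.46%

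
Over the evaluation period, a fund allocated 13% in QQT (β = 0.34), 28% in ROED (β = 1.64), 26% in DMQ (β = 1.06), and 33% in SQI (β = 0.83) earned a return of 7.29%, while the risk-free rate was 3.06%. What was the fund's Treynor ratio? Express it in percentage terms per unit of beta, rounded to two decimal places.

4.02%

β_P = 0.13×0.34 + 0.28×1.64 + 0.26×1.06 + 0.33×0.83 = 1.0529
Treynor = (R_P − R_f) / β_P = (7.29% − 3.06%) / 1.0529 = 4.23% / 1.0529 = 4.02%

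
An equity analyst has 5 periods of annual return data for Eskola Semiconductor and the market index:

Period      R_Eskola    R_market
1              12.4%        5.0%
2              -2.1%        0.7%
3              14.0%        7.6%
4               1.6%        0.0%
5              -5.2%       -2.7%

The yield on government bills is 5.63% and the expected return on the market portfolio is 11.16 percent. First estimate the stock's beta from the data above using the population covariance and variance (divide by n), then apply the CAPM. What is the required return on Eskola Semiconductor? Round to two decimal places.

16.77%

Mean R_i = (12.4 − 2.1 + 14.0 + 1.6 − 5.2) / 5 = 4.1400%
Mean R_m = (5.0 + 0.7 + 7.6 + 0.0 − 2.7) / 5 = 2.1200%
Σ(R_i − R̄_i)(R_m − R̄_m) = 137.0860  ⇒  Cov = 137.0860 / 5 = 27.4172
Σ(R_m − R̄_m)² = 68.0680  ⇒  Var(R_m) = 68.0680 / 5 = 13.6136
β = Cov / Var(R_m) = 27.4172 / 13.6136 = 2.0140
MRP = 11.16% − 5.63% = 5.53%
E(R) = R_f + β × MRP = 5.63% + 2.0140 × 5.53% = 16.77%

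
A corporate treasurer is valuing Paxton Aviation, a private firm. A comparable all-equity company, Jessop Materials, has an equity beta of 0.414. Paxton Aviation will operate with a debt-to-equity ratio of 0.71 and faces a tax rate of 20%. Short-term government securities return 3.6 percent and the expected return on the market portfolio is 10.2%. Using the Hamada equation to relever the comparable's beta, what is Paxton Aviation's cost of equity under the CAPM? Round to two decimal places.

β_L = β_U × [1 + (1 − t)(D/E)] = 0.414 × [1 + (1 − 0.20) × 0.71]
    = 0.414 × [1 + 0.80 × 0.71] = 0.414 × 1.5680 = 0.6492
MRP = 10.2% − 3.6% = 6.60%
E(R) = R_f + β_L × MRP = 3.6% + 0.6492 × 6.6% = 7.88%

7.88%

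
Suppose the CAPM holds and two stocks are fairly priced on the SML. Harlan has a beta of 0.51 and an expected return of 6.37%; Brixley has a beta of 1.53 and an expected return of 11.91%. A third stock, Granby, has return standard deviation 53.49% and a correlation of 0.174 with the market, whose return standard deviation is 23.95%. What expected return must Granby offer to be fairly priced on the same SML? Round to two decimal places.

5.71%

MRP = (11.91% − 6.37%) / (1.53 − 0.51) = 5.4314%
R_f = 6.37% − 0.51 × 5.4314% = 3.6000%
β_Granby = ρ·σ_i/σ_m = 0.174 × 53.49 / 23.95 = 0.3886
E(R_Granby) = R_f + β × MRP = 3.6000% + 0.3886 × 5.4314% = 5.71%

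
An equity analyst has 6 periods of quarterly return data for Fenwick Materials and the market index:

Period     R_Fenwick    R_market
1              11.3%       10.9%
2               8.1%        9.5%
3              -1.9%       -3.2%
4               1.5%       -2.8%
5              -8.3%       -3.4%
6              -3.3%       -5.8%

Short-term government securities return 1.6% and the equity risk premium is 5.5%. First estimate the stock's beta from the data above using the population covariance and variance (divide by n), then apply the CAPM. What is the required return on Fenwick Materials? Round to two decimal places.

6.59%

Mean R_i = (11.3 + 8.1 − 1.9 + 1.5 − 8.3 − 3.3) / 6 = 1.2333%
Mean R_m = (10.9 + 9.5 − 3.2 − 2.8 − 3.4 − 5.8) / 6 = 0.8667%
Σ(R_i − R̄_i)(R_m − R̄_m) = 242.9467  ⇒  Cov = 242.9467 / 6 = 40.4911
Σ(R_m − R̄_m)² = 267.8333  ⇒  Var(R_m) = 267.8333 / 6 = 44.6389
β = Cov / Var(R_m) = 40.4911 / 44.6389 = 0.9071
E(R) = R_f + β × MRP = 1.6% + 0.9071 × 5.5% = 6.59%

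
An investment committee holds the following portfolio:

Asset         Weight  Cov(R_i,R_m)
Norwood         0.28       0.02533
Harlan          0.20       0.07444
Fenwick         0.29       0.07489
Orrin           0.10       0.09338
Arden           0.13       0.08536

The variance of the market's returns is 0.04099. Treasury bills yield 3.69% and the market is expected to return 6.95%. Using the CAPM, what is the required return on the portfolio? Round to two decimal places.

β_Norwood = 0.02533 / 0.04099 = 0.6180
β_Harlan = 0.07444 / 0.04099 = 1.8161
β_Fenwick = 0.07489 / 0.04099 = 1.8270
β_Orrin = 0.09338 / 0.04099 = 2.2781
β_Arden = 0.08536 / 0.04099 = 2.0825
β_P = Σ w_i β_i = 0.28×0.6180 + 0.20×1.8161 + 0.29×1.8270 + 0.10×2.2781 + 0.13×2.0825 = 1.5646
MRP = 6.95% − 3.69% = 3.26%
E(R_P) = R_f + β_P × MRP = 3.69% + 1.5646 × 3.26% = 8.79%

8.79%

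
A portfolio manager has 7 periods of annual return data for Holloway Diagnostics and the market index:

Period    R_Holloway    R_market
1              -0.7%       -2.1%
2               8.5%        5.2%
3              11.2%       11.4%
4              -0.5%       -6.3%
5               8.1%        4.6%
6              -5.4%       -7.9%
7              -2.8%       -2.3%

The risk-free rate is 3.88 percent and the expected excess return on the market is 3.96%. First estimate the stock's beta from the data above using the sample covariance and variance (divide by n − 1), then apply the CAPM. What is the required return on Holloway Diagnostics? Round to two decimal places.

7.39%

Mean R_i = (-0.7 + 8.5 + 11.2 − 0.5 + 8.1 − 5.4 − 2.8) / 7 = 2.6286%
Mean R_m = (-2.1 + 5.2 + 11.4 − 6.3 + 4.6 − 7.9 − 2.3) / 7 = 0.3714%
Σ(R_i − R̄_i)(R_m − R̄_m) = 256.0257  ⇒  Cov = 256.0257 / 6 = 42.6710
Σ(R_m − R̄_m)² = 288.9943  ⇒  Var(R_m) = 288.9943 / 6 = 48.1657
β = Cov / Var(R_m) = 42.6710 / 48.1657 = 0.8859
E(R) = R_f + β × MRP = 3.88% + 0.8859 × 3.96% = 7.39%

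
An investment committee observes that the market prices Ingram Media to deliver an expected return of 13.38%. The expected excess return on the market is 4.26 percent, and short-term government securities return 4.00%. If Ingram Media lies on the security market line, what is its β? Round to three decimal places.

β = (E(R) − R_f) / MRP = (13.38% − 4.00%) / 4.26% = 9.38% / 4.26% = 2.202

2.202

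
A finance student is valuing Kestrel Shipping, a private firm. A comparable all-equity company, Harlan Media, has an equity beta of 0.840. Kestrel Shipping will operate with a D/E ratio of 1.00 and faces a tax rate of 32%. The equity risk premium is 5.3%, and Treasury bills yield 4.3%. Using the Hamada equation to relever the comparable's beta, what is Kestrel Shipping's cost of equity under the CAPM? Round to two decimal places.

11.78%

β_L = β_U × [1 + (1 − t)(D/E)] = 0.840 × [1 + (1 − 0.32) × 1.00]
    = 0.840 × [1 + 0.68 × 1.00] = 0.840 × 1.6800 = 1.4112
E(R) = R_f + β_L × MRP = 4.3% + 1.4112 × 5.3% = 11.78%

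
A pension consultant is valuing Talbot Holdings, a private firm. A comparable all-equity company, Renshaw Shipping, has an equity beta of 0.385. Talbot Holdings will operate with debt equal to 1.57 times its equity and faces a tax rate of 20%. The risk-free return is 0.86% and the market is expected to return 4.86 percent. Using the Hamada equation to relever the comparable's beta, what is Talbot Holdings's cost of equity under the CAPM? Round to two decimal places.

4.33%

β_L = β_U × [1 + (1 − t)(D/E)] = 0.385 × [1 + (1 − 0.20) × 1.57]
    = 0.385 × [1 + 0.80 × 1.57] = 0.385 × 2.2560 = 0.8686
MRP = 4.86% − 0.86% = 4.00%
E(R) = R_f + β_L × MRP = 0.86% + 0.8686 × 4.00% = 4.33%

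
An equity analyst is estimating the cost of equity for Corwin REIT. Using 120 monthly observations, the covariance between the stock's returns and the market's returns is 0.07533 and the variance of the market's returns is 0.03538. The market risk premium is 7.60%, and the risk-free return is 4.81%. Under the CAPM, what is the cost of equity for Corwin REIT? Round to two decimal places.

20.99%

β = Cov(R_i, R_m) / Var(R_m) = 0.07533 / 0.03538 = 2.1292
E(R) = R_f + β × MRP = 4.81% + 2.1292 × 7.60% = 20.99%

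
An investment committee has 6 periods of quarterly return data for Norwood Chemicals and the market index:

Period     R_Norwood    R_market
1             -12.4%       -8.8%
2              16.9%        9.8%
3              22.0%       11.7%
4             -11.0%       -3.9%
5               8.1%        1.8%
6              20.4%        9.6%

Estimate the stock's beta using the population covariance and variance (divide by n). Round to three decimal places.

Mean R_i = (-12.4 + 16.9 + 22.0 − 11.0 + 8.1 + 20.4) / 6 = 7.3333%
Mean R_m = (-8.8 + 9.8 + 11.7 − 3.9 + 1.8 + 9.6) / 6 = 3.3667%
Σ(R_i − R̄_i)(R_m − R̄_m) = 637.3267  ⇒  Cov = 637.3267 / 6 = 106.2211
Σ(R_m − R̄_m)² = 352.9733  ⇒  Var(R_m) = 352.9733 / 6 = 58.8289
β = Cov / Var(R_m) = 106.2211 / 58.8289 = 1.8056

1.806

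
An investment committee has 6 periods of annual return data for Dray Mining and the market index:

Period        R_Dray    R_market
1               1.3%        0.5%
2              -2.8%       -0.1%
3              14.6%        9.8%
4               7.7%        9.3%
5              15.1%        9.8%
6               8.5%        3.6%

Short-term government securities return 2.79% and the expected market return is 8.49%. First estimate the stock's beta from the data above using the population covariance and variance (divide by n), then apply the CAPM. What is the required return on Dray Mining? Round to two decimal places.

10.50%

Mean R_i = (1.3 − 2.8 + 14.6 + 7.7 + 15.1 + 8.5) / 6 = 7.4000%
Mean R_m = (0.5 − 0.1 + 9.8 + 9.3 + 9.8 + 3.6) / 6 = 5.4833%
Σ(R_i − R̄_i)(R_m − R̄_m) = 150.7400  ⇒  Cov = 150.7400 / 6 = 25.1233
Σ(R_m − R̄_m)² = 111.3883  ⇒  Var(R_m) = 111.3883 / 6 = 18.5647
β = Cov / Var(R_m) = 25.1233 / 18.5647 = 1.3533
MRP = 8.49% − 2.79% = 5.70%
E(R) = R_f + β × MRP = 2.79% + 1.3533 × 5.70% = 10.50%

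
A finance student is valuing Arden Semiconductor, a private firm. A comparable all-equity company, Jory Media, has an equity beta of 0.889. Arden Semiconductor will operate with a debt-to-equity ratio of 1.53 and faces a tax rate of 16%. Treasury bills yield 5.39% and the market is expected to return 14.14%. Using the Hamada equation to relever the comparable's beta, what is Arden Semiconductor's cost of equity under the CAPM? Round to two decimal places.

23.17%

β_L = β_U × [1 + (1 − t)(D/E)] = 0.889 × [1 + (1 − 0.16) × 1.53]
    = 0.889 × [1 + 0.84 × 1.53] = 0.889 × 2.2852 = 2.0315
MRP = 14.14% − 5.39% = 8.75%
E(R) = R_f + β_L × MRP = 5.39% + 2.0315 × 8.75% = 23.17%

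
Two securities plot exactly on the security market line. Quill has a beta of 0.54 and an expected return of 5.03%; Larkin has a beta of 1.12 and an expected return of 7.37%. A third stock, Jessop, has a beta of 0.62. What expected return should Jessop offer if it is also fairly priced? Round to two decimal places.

MRP (SML slope) = (7.37% − 5.03%) / (1.12 − 0.54) = 2.34% / 0.58 = 4.0345%
R_f (intercept) = 5.03% − 0.54 × 4.0345% = 2.8514%
E(R_Jessop) = R_f + β × MRP = 2.8514% + 0.62 × 4.0345% = 5.35%

5.35%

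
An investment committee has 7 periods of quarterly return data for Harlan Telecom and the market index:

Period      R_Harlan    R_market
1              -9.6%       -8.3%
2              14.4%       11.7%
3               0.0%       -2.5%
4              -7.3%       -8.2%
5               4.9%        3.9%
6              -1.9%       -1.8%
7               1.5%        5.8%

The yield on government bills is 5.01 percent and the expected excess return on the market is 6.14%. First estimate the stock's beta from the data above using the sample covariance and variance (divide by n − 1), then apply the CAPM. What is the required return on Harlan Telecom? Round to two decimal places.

11.29%

Mean R_i = (-9.6 + 14.4 + 0.0 − 7.3 + 4.9 − 1.9 + 1.5) / 7 = 0.2857%
Mean R_m = (-8.3 + 11.7 − 2.5 − 8.2 + 3.9 − 1.8 + 5.8) / 7 = 0.0857%
Σ(R_i − R̄_i)(R_m − R̄_m) = 339.0786  ⇒  Cov = 339.0786 / 6 = 56.5131
Σ(R_m − R̄_m)² = 331.3086  ⇒  Var(R_m) = 331.3086 / 6 = 55.2181
β = Cov / Var(R_m) = 56.5131 / 55.2181 = 1.0235
E(R) = R_f + β × MRP = 5.01% + 1.0235 × 6.14% = 11.29%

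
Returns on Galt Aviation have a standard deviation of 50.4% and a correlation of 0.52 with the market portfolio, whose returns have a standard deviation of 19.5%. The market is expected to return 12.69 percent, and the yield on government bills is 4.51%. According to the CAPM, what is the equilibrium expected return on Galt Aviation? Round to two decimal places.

15.50%

β = ρ × σ_i / σ_m = 0.52 × 50.4% / 19.5% = 1.3440
MRP = 12.69% − 4.51% = 8.18%
E(R) = 4.51% + 1.3440 × 8.18% = 15.50%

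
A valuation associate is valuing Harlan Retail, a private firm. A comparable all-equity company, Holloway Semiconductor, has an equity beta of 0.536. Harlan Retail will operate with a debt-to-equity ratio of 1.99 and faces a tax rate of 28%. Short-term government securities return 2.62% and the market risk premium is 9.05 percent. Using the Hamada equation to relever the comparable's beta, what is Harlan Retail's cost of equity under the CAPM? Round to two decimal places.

14.42%

β_L = β_U × [1 + (1 − t)(D/E)] = 0.536 × [1 + (1 − 0.28) × 1.99]
    = 0.536 × [1 + 0.72 × 1.99] = 0.536 × 2.4328 = 1.3040
E(R) = R_f + β_L × MRP = 2.62% + 1.3040 × 9.05% = 14.42%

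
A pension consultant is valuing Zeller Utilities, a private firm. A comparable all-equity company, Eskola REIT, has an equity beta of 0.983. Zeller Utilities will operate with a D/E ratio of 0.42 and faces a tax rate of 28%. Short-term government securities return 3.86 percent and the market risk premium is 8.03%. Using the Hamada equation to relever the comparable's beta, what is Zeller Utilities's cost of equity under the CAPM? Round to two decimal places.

14.14%

β_L = β_U × [1 + (1 − t)(D/E)] = 0.983 × [1 + (1 − 0.28) × 0.42]
    = 0.983 × [1 + 0.72 × 0.42] = 0.983 × 1.3024 = 1.2803
E(R) = R_f + β_L × MRP = 3.86% + 1.2803 × 8.03% = 14.14%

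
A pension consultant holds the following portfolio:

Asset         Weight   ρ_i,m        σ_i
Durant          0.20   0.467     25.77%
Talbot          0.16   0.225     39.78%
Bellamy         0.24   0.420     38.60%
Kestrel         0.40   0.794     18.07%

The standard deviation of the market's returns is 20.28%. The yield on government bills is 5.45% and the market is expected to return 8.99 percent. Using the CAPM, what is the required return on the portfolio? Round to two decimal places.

7.80%

β_Durant = 0.467 × 25.77% / 20.28% = 0.5934
β_Talbot = 0.225 × 39.78% / 20.28% = 0.4413
β_Bellamy = 0.420 × 38.60% / 20.28% = 0.7994
β_Kestrel = 0.794 × 18.07% / 20.28% = 0.7075
β_P = Σ w_i β_i = 0.20×0.5934 + 0.16×0.4413 + 0.24×0.7994 + 0.40×0.7075 = 0.6641
MRP = 8.99% − 5.45% = 3.54%
E(R_P) = R_f + β_P × MRP = 5.45% + 0.6641 × 3.54% = 7.80%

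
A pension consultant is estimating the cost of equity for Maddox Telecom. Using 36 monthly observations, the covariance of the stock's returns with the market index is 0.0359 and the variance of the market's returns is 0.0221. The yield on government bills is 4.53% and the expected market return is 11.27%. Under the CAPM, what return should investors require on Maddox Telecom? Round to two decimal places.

15.48%

β = Cov(R_i, R_m) / Var(R_m) = 0.0359 / 0.0221 = 1.6244
MRP = 11.27% − 4.53% = 6.74%
E(R) = R_f + β × MRP = 4.53% + 1.6244 × 6.74% = 15.48%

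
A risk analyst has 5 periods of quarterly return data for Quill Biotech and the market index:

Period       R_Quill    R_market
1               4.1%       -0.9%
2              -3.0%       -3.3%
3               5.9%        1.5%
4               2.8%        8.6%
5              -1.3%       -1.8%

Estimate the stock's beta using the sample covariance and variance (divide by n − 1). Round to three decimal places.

Mean R_i = (4.1 − 3.0 + 5.9 + 2.8 − 1.3) / 5 = 1.7000%
Mean R_m = (-0.9 − 3.3 + 1.5 + 8.6 − 1.8) / 5 = 0.8200%
Σ(R_i − R̄_i)(R_m − R̄_m) = 34.5100  ⇒  Cov = 34.5100 / 4 = 8.6275
Σ(R_m − R̄_m)² = 87.7880  ⇒  Var(R_m) = 87.7880 / 4 = 21.9470
β = Cov / Var(R_m) = 8.6275 / 21.9470 = 0.3931

0.393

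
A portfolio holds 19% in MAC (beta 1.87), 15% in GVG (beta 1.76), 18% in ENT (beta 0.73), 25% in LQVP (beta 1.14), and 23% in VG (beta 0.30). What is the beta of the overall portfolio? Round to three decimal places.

β_P = Σ w_i β_i = 0.19×1.87 + 0.15×1.76 + 0.18×0.73 + 0.25×1.14 + 0.23×0.30 = 1.1047

1.105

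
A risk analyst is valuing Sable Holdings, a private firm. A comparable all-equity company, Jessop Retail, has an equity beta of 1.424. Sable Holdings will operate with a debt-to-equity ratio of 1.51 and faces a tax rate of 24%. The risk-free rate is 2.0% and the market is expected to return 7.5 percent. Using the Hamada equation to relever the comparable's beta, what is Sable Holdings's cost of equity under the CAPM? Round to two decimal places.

β_L = β_U × [1 + (1 − t)(D/E)] = 1.424 × [1 + (1 − 0.24) × 1.51]
    = 1.424 × [1 + 0.76 × 1.51] = 1.424 × 2.1476 = 3.0582
MRP = 7.5% − 2.0% = 5.50%
E(R) = R_f + β_L × MRP = 2.0% + 3.0582 × 5.5% = 18.82%

18.82%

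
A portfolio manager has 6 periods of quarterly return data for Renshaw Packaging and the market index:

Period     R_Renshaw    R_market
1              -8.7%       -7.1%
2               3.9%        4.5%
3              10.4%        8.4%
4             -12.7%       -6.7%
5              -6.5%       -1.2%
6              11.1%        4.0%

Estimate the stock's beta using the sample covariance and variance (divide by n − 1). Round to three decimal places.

1.502

Mean R_i = (-8.7 + 3.9 + 10.4 − 12.7 − 6.5 + 11.1) / 6 = -0.4167%
Mean R_m = (-7.1 + 4.5 + 8.4 − 6.7 − 1.2 + 4.0) / 6 = 0.3167%
Σ(R_i − R̄_i)(R_m − R̄_m) = 304.7617  ⇒  Cov = 304.7617 / 5 = 60.9523
Σ(R_m − R̄_m)² = 202.9483  ⇒  Var(R_m) = 202.9483 / 5 = 40.5897
β = Cov / Var(R_m) = 60.9523 / 40.5897 = 1.5017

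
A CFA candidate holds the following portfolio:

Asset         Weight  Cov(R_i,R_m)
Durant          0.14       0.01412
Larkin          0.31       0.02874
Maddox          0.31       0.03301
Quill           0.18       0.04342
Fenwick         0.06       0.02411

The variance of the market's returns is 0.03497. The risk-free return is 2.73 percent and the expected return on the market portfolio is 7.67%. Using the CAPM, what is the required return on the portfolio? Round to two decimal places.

7.02%

β_Durant = 0.01412 / 0.03497 = 0.4038
β_Larkin = 0.02874 / 0.03497 = 0.8218
β_Maddox = 0.03301 / 0.03497 = 0.9440
β_Quill = 0.04342 / 0.03497 = 1.2416
β_Fenwick = 0.02411 / 0.03497 = 0.6894
β_P = Σ w_i β_i = 0.14×0.4038 + 0.31×0.8218 + 0.31×0.9440 + 0.18×1.2416 + 0.06×0.6894 = 0.8688
MRP = 7.67% − 2.73% = 4.94%
E(R_P) = R_f + β_P × MRP = 2.73% + 0.8688 × 4.94% = 7.02%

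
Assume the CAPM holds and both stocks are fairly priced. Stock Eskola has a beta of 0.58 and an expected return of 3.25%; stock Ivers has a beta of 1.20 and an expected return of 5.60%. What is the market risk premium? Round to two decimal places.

Both satisfy E(R) = R_f + β·MRP, so the slope of the SML is
MRP = (5.60% − 3.25%) / (1.20 − 0.58) = 2.35% / 0.62 = 3.7903%

3.79%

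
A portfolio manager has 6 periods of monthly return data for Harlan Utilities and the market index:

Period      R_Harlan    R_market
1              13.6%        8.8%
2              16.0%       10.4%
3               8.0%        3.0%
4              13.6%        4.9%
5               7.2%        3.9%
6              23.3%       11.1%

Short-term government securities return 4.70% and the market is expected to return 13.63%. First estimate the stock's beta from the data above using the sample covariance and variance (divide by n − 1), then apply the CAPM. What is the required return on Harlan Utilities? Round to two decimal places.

Mean R_i = (13.6 + 16.0 + 8.0 + 13.6 + 7.2 + 23.3) / 6 = 13.6167%
Mean R_m = (8.8 + 10.4 + 3.0 + 4.9 + 3.9 + 11.1) / 6 = 7.0167%
Σ(R_i − R̄_i)(R_m − R̄_m) = 90.1683  ⇒  Cov = 90.1683 / 5 = 18.0337
Σ(R_m − R̄_m)² = 61.6283  ⇒  Var(R_m) = 61.6283 / 5 = 12.3257
β = Cov / Var(R_m) = 18.0337 / 12.3257 = 1.4631
MRP = 13.63% − 4.70% = 8.93%
E(R) = R_f + β × MRP = 4.70% + 1.4631 × 8.93% = 17.77%

17.77%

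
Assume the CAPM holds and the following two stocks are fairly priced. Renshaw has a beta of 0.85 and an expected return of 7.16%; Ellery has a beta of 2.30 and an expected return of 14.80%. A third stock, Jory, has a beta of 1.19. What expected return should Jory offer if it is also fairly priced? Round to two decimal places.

MRP (SML slope) = (14.80% − 7.16%) / (2.30 − 0.85) = 7.64% / 1.45 = 5.2690%
R_f (intercept) = 7.16% − 0.85 × 5.2690% = 2.6814%
E(R_Jory) = R_f + β × MRP = 2.6814% + 1.19 × 5.2690% = 8.95%

8.95%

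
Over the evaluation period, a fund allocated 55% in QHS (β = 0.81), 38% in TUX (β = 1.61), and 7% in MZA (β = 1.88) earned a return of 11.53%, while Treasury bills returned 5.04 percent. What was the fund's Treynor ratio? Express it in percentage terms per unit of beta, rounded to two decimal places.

5.46%

β_P = 0.55×0.81 + 0.38×1.61 + 0.07×1.88 = 1.1889
Treynor = (R_P − R_f) / β_P = (11.53% − 5.04%) / 1.1889 = 6.49% / 1.1889 = 5.46%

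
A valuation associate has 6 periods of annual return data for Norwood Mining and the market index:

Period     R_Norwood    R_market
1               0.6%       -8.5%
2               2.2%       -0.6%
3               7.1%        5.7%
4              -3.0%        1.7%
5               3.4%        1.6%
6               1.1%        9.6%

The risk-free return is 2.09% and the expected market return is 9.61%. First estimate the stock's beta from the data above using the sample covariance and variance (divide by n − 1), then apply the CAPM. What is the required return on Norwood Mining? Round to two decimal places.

Mean R_i = (0.6 + 2.2 + 7.1 − 3.0 + 3.4 + 1.1) / 6 = 1.9000%
Mean R_m = (-8.5 − 0.6 + 5.7 + 1.7 + 1.6 + 9.6) / 6 = 1.5833%
Σ(R_i − R̄_i)(R_m − R̄_m) = 26.9000  ⇒  Cov = 26.9000 / 5 = 5.3800
Σ(R_m − R̄_m)² = 187.6683  ⇒  Var(R_m) = 187.6683 / 5 = 37.5337
β = Cov / Var(R_m) = 5.3800 / 37.5337 = 0.1433
MRP = 9.61% − 2.09% = 7.52%
E(R) = R_f + β × MRP = 2.09% + 0.1433 × 7.52% = 3.17%

3.17%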